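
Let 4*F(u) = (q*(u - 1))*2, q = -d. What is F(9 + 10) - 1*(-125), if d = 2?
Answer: 107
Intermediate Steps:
q = -2 (q = -1*2 = -2)
F(u) = 1 - u (F(u) = (-2*(u - 1)*2)/4 = (-2*(-1 + u)*2)/4 = ((2 - 2*u)*2)/4 = (4 - 4*u)/4 = 1 - u)
F(9 + 10) - 1*(-125) = (1 - (9 + 10)) - 1*(-125) = (1 - 1*19) + 125 = (1 - 19) + 125 = -18 + 125 = 107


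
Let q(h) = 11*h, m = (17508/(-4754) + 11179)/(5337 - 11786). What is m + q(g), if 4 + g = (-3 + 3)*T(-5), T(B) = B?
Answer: -701051741/15329273 ≈ -45.733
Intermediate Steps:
g = -4 (g = -4 + (-3 + 3)*(-5) = -4 + 0*(-5) = -4 + 0 = -4)
m = -26563729/15329273 (m = (17508*(-1/4754) + 11179)/(-6449) = (-8754/2377 + 11179)*(-1/6449) = (26563729/2377)*(-1/6449) = -26563729/15329273 ≈ -1.7329)
m + q(g) = -26563729/15329273 + 11*(-4) = -26563729/15329273 - 44 = -701051741/15329273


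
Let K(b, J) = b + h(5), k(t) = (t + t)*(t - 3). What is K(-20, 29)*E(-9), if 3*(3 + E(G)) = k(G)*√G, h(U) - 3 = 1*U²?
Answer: -24 + 1728*I ≈ -24.0 + 1728.0*I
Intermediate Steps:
k(t) = 2*t*(-3 + t) (k(t) = (2*t)*(-3 + t) = 2*t*(-3 + t))
h(U) = 3 + U² (h(U) = 3 + 1*U² = 3 + U²)
K(b, J) = 28 + b (K(b, J) = b + (3 + 5²) = b + (3 + 25) = b + 28 = 28 + b)
E(G) = -3 + 2*G^(3/2)*(-3 + G)/3 (E(G) = -3 + ((2*G*(-3 + G))*√G)/3 = -3 + (2*G^(3/2)*(-3 + G))/3 = -3 + 2*G^(3/2)*(-3 + G)/3)
K(-20, 29)*E(-9) = (28 - 20)*(-3 + 2*(-9)^(3/2)*(-3 - 9)/3) = 8*(-3 + (⅔)*(-27*I)*(-12)) = 8*(-3 + 216*I) = -24 + 1728*I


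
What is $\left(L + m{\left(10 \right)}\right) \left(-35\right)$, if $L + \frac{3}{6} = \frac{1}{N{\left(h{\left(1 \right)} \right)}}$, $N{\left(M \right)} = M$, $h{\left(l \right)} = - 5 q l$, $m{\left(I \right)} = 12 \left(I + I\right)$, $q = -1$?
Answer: $- \frac{16779}{2} \approx -8389.5$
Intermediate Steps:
$m{\left(I \right)} = 24 I$ ($m{\left(I \right)} = 12 \cdot 2 I = 24 I$)
$h{\left(l \right)} = 5 l$ ($h{\left(l \right)} = \left(-5\right) \left(-1\right) l = 5 l$)
$L = - \frac{3}{10}$ ($L = - \frac{1}{2} + \frac{1}{5 \cdot 1} = - \frac{1}{2} + \frac{1}{5} = - \frac{3}{10} \approx -0.3$)
$\left(L + m{\left(10 \right)}\right) \left(-35\right) = \left(- \frac{3}{10} + 24 \cdot 10\right) \left(-35\right) = \left(- \frac{3}{10} + 240\right) \left(-35\right) = \frac{2397}{10} \left(-35\right) = - \frac{16779}{2}$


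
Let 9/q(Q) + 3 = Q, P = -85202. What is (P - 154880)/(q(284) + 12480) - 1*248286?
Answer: -870778905296/3506889 ≈ -2.4831e+5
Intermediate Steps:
q(Q) = 9/(-3 + Q)
(P - 154880)/(q(284) + 12480) - 1*248286 = (-85202 - 154880)/(9/(-3 + 284) + 12480) - 1*248286 = -240082/(9/281 + 12480) - 248286 = -240082/3506889/281 - 248286 = -240082*281/3506889 - 248286 = -67463042/3506889 - 248286 = -870778905296/3506889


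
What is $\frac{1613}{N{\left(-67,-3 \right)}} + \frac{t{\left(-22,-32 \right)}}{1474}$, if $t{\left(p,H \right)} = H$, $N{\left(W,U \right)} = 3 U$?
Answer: $- \frac{1188925}{6633} \approx -179.24$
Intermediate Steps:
$\frac{1613}{N{\left(-67,-3 \right)}} + \frac{t{\left(-22,-32 \right)}}{1474} = \frac{1613}{3 \left(-3\right)} - \frac{32}{1474} = \frac{1613}{-9} - \frac{16}{737} = 1613 \left(- \frac{1}{9}\right) - \frac{16}{737} = - \frac{1613}{9} - \frac{16}{737} = - \frac{1188925}{6633}$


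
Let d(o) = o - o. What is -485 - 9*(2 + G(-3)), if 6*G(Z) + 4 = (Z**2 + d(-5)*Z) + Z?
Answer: -506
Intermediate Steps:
d(o) = 0
G(Z) = -2/3 + Z/6 + Z**2/6 (G(Z) = -2/3 + ((Z**2 + 0*Z) + Z)/6 = -2/3 + ((Z**2 + 0) + Z)/6 = -2/3 + (Z**2 + Z)/6 = -2/3 + (Z + Z**2)/6 = -2/3 + (Z/6 + Z**2/6) = -2/3 + Z/6 + Z**2/6)
-485 - 9*(2 + G(-3)) = -485 - 9*(2 + (-2/3 + (1/6)*(-3) + (1/6)*(-3)**2)) = -485 - 9*(2 + (-2/3 - 1/2 + (1/6)*9)) = -485 - 9*(2 + (-2/3 - 1/2 + 3/2)) = -485 - 9*(2 + 1/3) = -485 - 9*7/3 = -485 - 1*21 = -485 - 21 = -506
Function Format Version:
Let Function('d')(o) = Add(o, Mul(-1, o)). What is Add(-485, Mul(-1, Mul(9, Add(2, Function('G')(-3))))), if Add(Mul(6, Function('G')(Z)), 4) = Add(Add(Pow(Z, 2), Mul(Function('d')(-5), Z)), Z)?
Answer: -506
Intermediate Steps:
Function('d')(o) = 0
Function('G')(Z) = Add(Rational(-2, 3), Mul(Rational(1, 6), Z), Mul(Rational(1, 6), Pow(Z, 2))) (Function('G')(Z) = Add(Rational(-2, 3), Mul(Rational(1, 6), Add(Add(Pow(Z, 2), Mul(0, Z)), Z))) = Add(Rational(-2, 3), Mul(Rational(1, 6), Add(Add(Pow(Z, 2), 0), Z))) = Add(Rational(-2, 3), Mul(Rational(1, 6), Add(Pow(Z, 2), Z))) = Add(Rational(-2, 3), Mul(Rational(1, 6), Add(Z, Pow(Z, 2)))) = Add(Rational(-2, 3), Add(Mul(Rational(1, 6), Z), Mul(Rational(1, 6), Pow(Z, 2)))) = Add(Rational(-2, 3), Mul(Rational(1, 6), Z), Mul(Rational(1, 6), Pow(Z, 2))))
Add(-485, Mul(-1, Mul(9, Add(2, Function('G')(-3))))) = Add(-485, Mul(-1, Mul(9, Add(2, Add(Rational(-2, 3), Mul(Rational(1, 6), -3), Mul(Rational(1, 6), Pow(-3, 2))))))) = Add(-485, Mul(-1, Mul(9, Add(2, Add(Rational(-2, 3), Rational(-1, 2), Mul(Rational(1, 6), 9)))))) = Add(-485, Mul(-1, Mul(9, Add(2, Add(Rational(-2, 3), Rational(-1, 2), Rational(3, 2)))))) = Add(-485, Mul(-1, Mul(9, Add(2, Rational(1, 3))))) = Add(-485, Mul(-1, Mul(9, Rational(7, 3)))) = Add(-485, Mul(-1, 21)) = Add(-485, -21) = -506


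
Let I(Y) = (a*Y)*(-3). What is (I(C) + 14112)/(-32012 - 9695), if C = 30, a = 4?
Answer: -13752/41707 ≈ -0.32973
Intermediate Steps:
I(Y) = -12*Y (I(Y) = (4*Y)*(-3) = -12*Y)
(I(C) + 14112)/(-32012 - 9695) = (-12*30 + 14112)/(-32012 - 9695) = (-360 + 14112)/(-41707) = 13752*(-1/41707) = -13752/41707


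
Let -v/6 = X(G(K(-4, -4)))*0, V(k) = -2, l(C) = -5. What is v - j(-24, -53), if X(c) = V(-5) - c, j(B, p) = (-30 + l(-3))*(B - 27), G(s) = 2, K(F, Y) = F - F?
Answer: -1785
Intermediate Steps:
K(F, Y) = 0
j(B, p) = 945 - 35*B (j(B, p) = (-30 - 5)*(B - 27) = -35*(-27 + B) = 945 - 35*B)
X(c) = -2 - c
v = 0 (v = -6*(-2 - 1*2)*0 = -6*(-2 - 2)*0 = -(-24)*0 = -6*0 = 0)
v - j(-24, -53) = 0 - (945 - 35*(-24)) = 0 - (945 + 840) = 0 - 1*1785 = 0 - 1785 = -1785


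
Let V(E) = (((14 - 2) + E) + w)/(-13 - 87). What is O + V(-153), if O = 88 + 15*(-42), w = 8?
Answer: -54067/100 ≈ -540.67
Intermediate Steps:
O = -542 (O = 88 - 630 = -542)
V(E) = -⅕ - E/100 (V(E) = (((14 - 2) + E) + 8)/(-13 - 87) = ((12 + E) + 8)/(-100) = (20 + E)*(-1/100) = -⅕ - E/100)
O + V(-153) = -542 + (-⅕ - 1/100*(-153)) = -542 + (-⅕ + 153/100) = -542 + 133/100 = -54067/100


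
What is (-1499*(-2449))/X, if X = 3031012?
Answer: 3671051/3031012 ≈ 1.2112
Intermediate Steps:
(-1499*(-2449))/X = -1499*(-2449)/3031012 = 3671051*(1/3031012) = 3671051/3031012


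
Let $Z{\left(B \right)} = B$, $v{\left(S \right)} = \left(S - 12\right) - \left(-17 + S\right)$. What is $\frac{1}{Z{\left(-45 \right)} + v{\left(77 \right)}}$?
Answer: $- \frac{1}{40} \approx -0.025$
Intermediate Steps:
$v{\left(S \right)} = 5$ ($v{\left(S \right)} = \left(S - 12\right) - \left(-17 + S\right) = \left(-12 + S\right) - \left(-17 + S\right) = 5$)
$\frac{1}{Z{\left(-45 \right)} + v{\left(77 \right)}} = \frac{1}{-45 + 5} = \frac{1}{-40} = - \frac{1}{40}$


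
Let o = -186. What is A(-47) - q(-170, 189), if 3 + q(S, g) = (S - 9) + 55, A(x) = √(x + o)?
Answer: 127 + I*√233 ≈ 127.0 + 15.264*I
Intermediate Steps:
A(x) = √(-186 + x) (A(x) = √(x - 186) = √(-186 + x))
q(S, g) = 43 + S (q(S, g) = -3 + ((S - 9) + 55) = -3 + ((-9 + S) + 55) = -3 + (46 + S) = 43 + S)
A(-47) - q(-170, 189) = √(-186 - 47) - (43 - 170) = √(-233) - 1*(-127) = I*√233 + 127 = 127 + I*√233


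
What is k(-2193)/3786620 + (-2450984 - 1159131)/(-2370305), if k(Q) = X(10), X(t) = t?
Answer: 273403147287/179508886382 ≈ 1.5231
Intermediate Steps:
k(Q) = 10
k(-2193)/3786620 + (-2450984 - 1159131)/(-2370305) = 10/3786620 + (-2450984 - 1159131)/(-2370305) = 10*(1/3786620) - 3610115*(-1/2370305) = 1/378662 + 722023/474061 = 273403147287/179508886382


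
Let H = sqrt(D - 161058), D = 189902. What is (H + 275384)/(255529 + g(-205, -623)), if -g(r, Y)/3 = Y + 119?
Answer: 275384/257041 + 2*sqrt(7211)/257041 ≈ 1.0720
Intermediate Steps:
g(r, Y) = -357 - 3*Y (g(r, Y) = -3*(Y + 119) = -3*(119 + Y) = -357 - 3*Y)
H = 2*sqrt(7211) (H = sqrt(189902 - 161058) = sqrt(28844) = 2*sqrt(7211) ≈ 169.84)
(H + 275384)/(255529 + g(-205, -623)) = (2*sqrt(7211) + 275384)/(255529 + (-357 - 3*(-623))) = (275384 + 2*sqrt(7211))/(255529 + (-357 + 1869)) = (275384 + 2*sqrt(7211))/(255529 + 1512) = (275384 + 2*sqrt(7211))/257041 = (275384 + 2*sqrt(7211))*(1/257041) = 275384/257041 + 2*sqrt(7211)/257041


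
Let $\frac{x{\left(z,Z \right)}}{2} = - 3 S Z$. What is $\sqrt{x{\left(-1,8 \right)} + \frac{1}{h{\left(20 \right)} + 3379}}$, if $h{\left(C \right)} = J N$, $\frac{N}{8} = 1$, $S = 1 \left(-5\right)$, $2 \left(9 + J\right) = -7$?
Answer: $\frac{\sqrt{2580445119}}{3279} \approx 15.492$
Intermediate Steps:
$J = - \frac{25}{2}$ ($J = -9 + \frac{1}{2} \left(-7\right) = -9 - \frac{7}{2} = - \frac{25}{2} \approx -12.5$)
$S = -5$
$N = 8$ ($N = 8 \cdot 1 = 8$)
$x{\left(z,Z \right)} = 30 Z$ ($x{\left(z,Z \right)} = 2 \left(-3\right) \left(-5\right) Z = 2 \cdot 15 Z = 30 Z$)
$h{\left(C \right)} = -100$ ($h{\left(C \right)} = \left(- \frac{25}{2}\right) 8 = -100$)
$\sqrt{x{\left(-1,8 \right)} + \frac{1}{h{\left(20 \right)} + 3379}} = \sqrt{30 \cdot 8 + \frac{1}{-100 + 3379}} = \sqrt{240 + \frac{1}{3279}} = \sqrt{\frac{786961}{3279}} = \frac{\sqrt{2580445119}}{3279}$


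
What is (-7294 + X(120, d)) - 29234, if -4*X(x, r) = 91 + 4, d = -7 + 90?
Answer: -146207/4 ≈ -36552.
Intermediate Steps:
d = 83
X(x, r) = -95/4 (X(x, r) = -(91 + 4)/4 = -¼*95 = -95/4)
(-7294 + X(120, d)) - 29234 = (-7294 - 95/4) - 29234 = -29271/4 - 29234 = -146207/4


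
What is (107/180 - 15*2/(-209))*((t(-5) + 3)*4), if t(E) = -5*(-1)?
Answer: 222104/9405 ≈ 23.616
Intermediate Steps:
t(E) = 5
(107/180 - 15*2/(-209))*((t(-5) + 3)*4) = (107/180 - 15*2/(-209))*((5 + 3)*4) = (107*(1/180) - 30*(-1/209))*(8*4) = (107/180 + 30/209)*32 = (27763/37620)*32 = 222104/9405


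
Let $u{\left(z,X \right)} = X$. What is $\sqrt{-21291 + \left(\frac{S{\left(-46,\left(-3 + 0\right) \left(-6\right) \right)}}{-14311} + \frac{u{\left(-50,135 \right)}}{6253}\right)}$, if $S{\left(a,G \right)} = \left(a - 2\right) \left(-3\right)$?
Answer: $\frac{1130 i \sqrt{790076335686}}{6883591} \approx 145.91 i$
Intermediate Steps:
$S{\left(a,G \right)} = 6 - 3 a$ ($S{\left(a,G \right)} = \left(-2 + a\right) \left(-3\right) = 6 - 3 a$)
$\sqrt{-21291 + \left(\frac{S{\left(-46,\left(-3 + 0\right) \left(-6\right) \right)}}{-14311} + \frac{u{\left(-50,135 \right)}}{6253}\right)} = \sqrt{-21291 + \left(\frac{6 - -138}{-14311} + \frac{135}{6253}\right)} = \sqrt{-21291 + \left(\left(6 + 138\right) \left(- \frac{1}{14311}\right) + 135 \cdot \frac{1}{6253}\right)} = \sqrt{-21291 + \left(144 \left(- \frac{1}{14311}\right) + \frac{135}{6253}\right)} = \sqrt{-21291 + \left(- \frac{144}{14311} + \frac{135}{6253}\right)} = \sqrt{-21291 + \frac{1031553}{89486683}} = \sqrt{- \frac{1905259936200}{89486683}} = \frac{1130 i \sqrt{790076335686}}{6883591}$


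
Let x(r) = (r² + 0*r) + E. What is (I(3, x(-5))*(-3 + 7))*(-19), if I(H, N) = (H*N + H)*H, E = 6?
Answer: -21888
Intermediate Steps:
x(r) = 6 + r² (x(r) = (r² + 0*r) + 6 = (r² + 0) + 6 = r² + 6 = 6 + r²)
I(H, N) = H*(H + H*N) (I(H, N) = (H + H*N)*H = H*(H + H*N))
(I(3, x(-5))*(-3 + 7))*(-19) = ((3²*(1 + (6 + (-5)²)))*(-3 + 7))*(-19) = ((9*(1 + (6 + 25)))*4)*(-19) = ((9*(1 + 31))*4)*(-19) = ((9*32)*4)*(-19) = (288*4)*(-19) = 1152*(-19) = -21888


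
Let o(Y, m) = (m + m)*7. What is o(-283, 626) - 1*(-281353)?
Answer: 290117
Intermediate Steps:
o(Y, m) = 14*m (o(Y, m) = (2*m)*7 = 14*m)
o(-283, 626) - 1*(-281353) = 14*626 - 1*(-281353) = 8764 + 281353 = 290117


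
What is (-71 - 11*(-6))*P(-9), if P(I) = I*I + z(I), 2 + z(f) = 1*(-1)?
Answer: -390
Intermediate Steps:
z(f) = -3 (z(f) = -2 + 1*(-1) = -2 - 1 = -3)
P(I) = -3 + I**2 (P(I) = I*I - 3 = I**2 - 3 = -3 + I**2)
(-71 - 11*(-6))*P(-9) = (-71 - 11*(-6))*(-3 + (-9)**2) = (-71 + 66)*(-3 + 81) = -5*78 = -390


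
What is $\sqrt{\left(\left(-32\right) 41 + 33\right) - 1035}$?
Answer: $i \sqrt{2314} \approx 48.104 i$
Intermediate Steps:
$\sqrt{\left(\left(-32\right) 41 + 33\right) - 1035} = \sqrt{\left(-1312 + 33\right) - 1035} = \sqrt{-1279 - 1035} = \sqrt{-2314} = i \sqrt{2314}$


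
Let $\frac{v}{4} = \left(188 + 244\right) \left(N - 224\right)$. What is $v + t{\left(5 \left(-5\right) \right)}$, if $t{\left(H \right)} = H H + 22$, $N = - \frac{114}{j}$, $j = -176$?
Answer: $- \frac{4238363}{11} \approx -3.8531 \cdot 10^{5}$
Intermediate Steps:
$N = \frac{57}{88}$ ($N = - \frac{114}{-176} = \left(-114\right) \left(- \frac{1}{176}\right) = \frac{57}{88} \approx 0.64773$)
$v = - \frac{4245480}{11}$ ($v = 4 \left(188 + 244\right) \left(\frac{57}{88} - 224\right) = 4 \cdot 432 \left(- \frac{19655}{88}\right) = 4 \left(- \frac{1061370}{11}\right) = - \frac{4245480}{11} \approx -3.8595 \cdot 10^{5}$)
$t{\left(H \right)} = 22 + H^{2}$ ($t{\left(H \right)} = H^{2} + 22 = 22 + H^{2}$)
$v + t{\left(5 \left(-5\right) \right)} = - \frac{4245480}{11} + \left(22 + \left(5 \left(-5\right)\right)^{2}\right) = - \frac{4245480}{11} + \left(22 + \left(-25\right)^{2}\right) = - \frac{4245480}{11} + \left(22 + 625\right) = - \frac{4245480}{11} + 647 = - \frac{4238363}{11}$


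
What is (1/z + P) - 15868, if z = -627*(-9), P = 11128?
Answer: -26747819/5643 ≈ -4740.0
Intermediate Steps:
z = 5643
(1/z + P) - 15868 = (1/5643 + 11128) - 15868 = 62795305/5643 - 15868 = -26747819/5643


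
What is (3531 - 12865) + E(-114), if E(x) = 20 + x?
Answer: -9428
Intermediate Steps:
(3531 - 12865) + E(-114) = (3531 - 12865) + (20 - 114) = -9334 - 94 = -9428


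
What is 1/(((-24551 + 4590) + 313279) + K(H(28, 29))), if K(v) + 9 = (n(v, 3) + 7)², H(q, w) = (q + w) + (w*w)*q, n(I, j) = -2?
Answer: 1/293334 ≈ 3.4091e-6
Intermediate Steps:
H(q, w) = q + w + q*w² (H(q, w) = (q + w) + w²*q = (q + w) + q*w² = q + w + q*w²)
K(v) = 16 (K(v) = -9 + (-2 + 7)² = -9 + 5² = -9 + 25 = 16)
1/(((-24551 + 4590) + 313279) + K(H(28, 29))) = 1/(((-24551 + 4590) + 313279) + 16) = 1/((-19961 + 313279) + 16) = 1/(293318 + 16) = 1/293334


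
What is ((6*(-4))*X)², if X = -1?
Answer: 576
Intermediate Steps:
((6*(-4))*X)² = ((6*(-4))*(-1))² = (-24*(-1))² = 24² = 576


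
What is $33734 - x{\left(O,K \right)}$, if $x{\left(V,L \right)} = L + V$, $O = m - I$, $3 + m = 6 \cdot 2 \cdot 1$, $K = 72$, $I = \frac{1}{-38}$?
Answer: $\frac{1278813}{38} \approx 33653.0$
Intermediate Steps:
$I = - \frac{1}{38} \approx -0.026316$
$m = 9$ ($m = -3 + 6 \cdot 2 \cdot 1 = -3 + 12 \cdot 1 = -3 + 12 = 9$)
$O = \frac{343}{38}$ ($O = 9 - - \frac{1}{38} = 9 + \frac{1}{38} = \frac{343}{38} \approx 9.0263$)
$33734 - x{\left(O,K \right)} = 33734 - \left(72 + \frac{343}{38}\right) = 33734 - \frac{3079}{38} = \frac{1278813}{38}$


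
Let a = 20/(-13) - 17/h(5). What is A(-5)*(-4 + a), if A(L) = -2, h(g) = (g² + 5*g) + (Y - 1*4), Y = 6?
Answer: 305/26 ≈ 11.731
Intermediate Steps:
h(g) = 2 + g² + 5*g (h(g) = (g² + 5*g) + (6 - 1*4) = (g² + 5*g) + (6 - 4) = (g² + 5*g) + 2 = 2 + g² + 5*g)
a = -97/52 (a = 20/(-13) - 17/(2 + 5² + 5*5) = 20*(-1/13) - 17/(2 + 25 + 25) = -20/13 - 17/52 = -97/52 ≈ -1.8654)
A(-5)*(-4 + a) = -2*(-4 - 97/52) = -2*(-305/52) = 305/26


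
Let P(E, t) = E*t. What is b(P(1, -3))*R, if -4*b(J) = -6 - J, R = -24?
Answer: -18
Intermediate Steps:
b(J) = 3/2 + J/4 (b(J) = -(-6 - J)/4 = 3/2 + J/4)
b(P(1, -3))*R = (3/2 + (1*(-3))/4)*(-24) = (3/2 + (¼)*(-3))*(-24) = (3/2 - ¾)*(-24) = (¾)*(-24) = -18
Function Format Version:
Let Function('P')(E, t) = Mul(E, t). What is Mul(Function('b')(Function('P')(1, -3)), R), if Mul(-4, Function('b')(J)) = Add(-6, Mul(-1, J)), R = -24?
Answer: -18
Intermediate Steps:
Function('b')(J) = Add(Rational(3, 2), Mul(Rational(1, 4), J)) (Function('b')(J) = Mul(Rational(-1, 4), Add(-6, Mul(-1, J))) = Add(Rational(3, 2), Mul(Rational(1, 4), J)))
Mul(Function('b')(Function('P')(1, -3)), R) = Mul(Add(Rational(3, 2), Mul(Rational(1, 4), Mul(1, -3))), -24) = Mul(Add(Rational(3, 2), Mul(Rational(1, 4), -3)), -24) = Mul(Add(Rational(3, 2), Rational(-3, 4)), -24) = Mul(Rational(3, 4), -24) = -18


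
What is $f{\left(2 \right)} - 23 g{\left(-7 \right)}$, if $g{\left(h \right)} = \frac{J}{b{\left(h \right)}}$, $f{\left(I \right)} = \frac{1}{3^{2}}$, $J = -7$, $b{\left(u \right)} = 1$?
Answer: $\frac{1450}{9} \approx 161.11$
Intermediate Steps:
$f{\left(I \right)} = \frac{1}{9}$
$g{\left(h \right)} = -7$ ($g{\left(h \right)} = - \frac{7}{1} = \left(-7\right) 1 = -7$)
$f{\left(2 \right)} - 23 g{\left(-7 \right)} = \frac{1}{9} - -161 = \frac{1}{9} + 161 = \frac{1450}{9}$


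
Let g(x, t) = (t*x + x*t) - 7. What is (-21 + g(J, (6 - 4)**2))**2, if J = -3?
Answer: 2704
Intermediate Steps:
g(x, t) = -7 + 2*t*x (g(x, t) = (t*x + t*x) - 7 = 2*t*x - 7 = -7 + 2*t*x)
(-21 + g(J, (6 - 4)**2))**2 = (-21 + (-7 + 2*(6 - 4)**2*(-3)))**2 = (-21 + (-7 + 2*2**2*(-3)))**2 = (-21 + (-7 + 2*4*(-3)))**2 = (-21 + (-7 - 24))**2 = (-21 - 31)**2 = (-52)**2 = 2704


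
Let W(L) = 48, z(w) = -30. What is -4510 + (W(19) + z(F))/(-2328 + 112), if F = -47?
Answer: -4997089/1108 ≈ -4510.0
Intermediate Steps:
-4510 + (W(19) + z(F))/(-2328 + 112) = -4510 + (48 - 30)/(-2328 + 112) = -4510 + 18/(-2216) = -4510 + 18*(-1/2216) = -4510 - 9/1108 = -4997089/1108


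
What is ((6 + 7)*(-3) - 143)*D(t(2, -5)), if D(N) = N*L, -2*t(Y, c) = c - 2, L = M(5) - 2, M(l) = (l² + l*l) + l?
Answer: -33761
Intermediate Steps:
M(l) = l + 2*l² (M(l) = (l² + l²) + l = 2*l² + l = l + 2*l²)
L = 53 (L = 5*(1 + 2*5) - 2 = 5*(1 + 10) - 2 = 5*11 - 2 = 55 - 2 = 53)
t(Y, c) = 1 - c/2 (t(Y, c) = -(c - 2)/2 = -(-2 + c)/2 = 1 - c/2)
D(N) = 53*N (D(N) = N*53 = 53*N)
((6 + 7)*(-3) - 143)*D(t(2, -5)) = ((6 + 7)*(-3) - 143)*(53*(1 - ½*(-5))) = (13*(-3) - 143)*(53*(1 + 5/2)) = (-39 - 143)*(53*(7/2)) = -182*371/2 = -33761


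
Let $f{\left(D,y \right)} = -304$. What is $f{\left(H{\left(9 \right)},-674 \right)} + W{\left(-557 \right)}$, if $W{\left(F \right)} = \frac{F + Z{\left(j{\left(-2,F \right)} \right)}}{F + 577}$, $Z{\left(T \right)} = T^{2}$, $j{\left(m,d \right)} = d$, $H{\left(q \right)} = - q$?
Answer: $\frac{75903}{5} \approx 15181.0$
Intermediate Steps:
$W{\left(F \right)} = \frac{F + F^{2}}{577 + F}$ ($W{\left(F \right)} = \frac{F + F^{2}}{F + 577} = \frac{F + F^{2}}{577 + F}$)
$f{\left(H{\left(9 \right)},-674 \right)} + W{\left(-557 \right)} = -304 - \frac{557 \left(1 - 557\right)}{577 - 557} = -304 - 557 \cdot \frac{1}{20} \left(-556\right) = -304 - \frac{557}{20} \left(-556\right) = -304 + \frac{77423}{5} = \frac{75903}{5}$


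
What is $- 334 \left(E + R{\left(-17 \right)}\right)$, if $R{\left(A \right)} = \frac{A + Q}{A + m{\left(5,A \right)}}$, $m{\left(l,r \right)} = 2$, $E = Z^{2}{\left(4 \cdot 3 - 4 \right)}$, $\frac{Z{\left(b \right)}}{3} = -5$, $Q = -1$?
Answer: $- \frac{377754}{5} \approx -75551.0$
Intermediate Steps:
$Z{\left(b \right)} = -15$ ($Z{\left(b \right)} = 3 \left(-5\right) = -15$)
$E = 225$ ($E = \left(-15\right)^{2} = 225$)
$R{\left(A \right)} = \frac{-1 + A}{2 + A}$ ($R{\left(A \right)} = \frac{A - 1}{A + 2} = \frac{-1 + A}{2 + A}$)
$- 334 \left(E + R{\left(-17 \right)}\right) = - 334 \left(225 + \frac{-1 - 17}{2 - 17}\right) = - 334 \left(225 + \frac{1}{-15} \left(-18\right)\right) = - 334 \left(225 - - \frac{6}{5}\right) = - 334 \left(225 + \frac{6}{5}\right) = \left(-334\right) \frac{1131}{5} = - \frac{377754}{5}$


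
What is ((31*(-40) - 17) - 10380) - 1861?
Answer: -13498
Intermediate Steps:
((31*(-40) - 17) - 10380) - 1861 = ((-1240 - 17) - 10380) - 1861 = (-1257 - 10380) - 1861 = -11637 - 1861 = -13498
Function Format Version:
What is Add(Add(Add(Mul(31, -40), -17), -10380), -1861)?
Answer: -13498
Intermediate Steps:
Add(Add(Add(Mul(31, -40), -17), -10380), -1861) = Add(Add(Add(-1240, -17), -10380), -1861) = Add(Add(-1257, -10380), -1861) = Add(-11637, -1861) = -13498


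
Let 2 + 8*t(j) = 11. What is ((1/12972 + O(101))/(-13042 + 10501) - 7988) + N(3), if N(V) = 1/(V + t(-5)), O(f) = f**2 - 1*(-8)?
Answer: -263423714173/32961852 ≈ -7991.8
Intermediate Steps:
t(j) = 9/8 (t(j) = -1/4 + (1/8)*11 = -1/4 + 11/8 = 9/8)
O(f) = 8 + f**2 (O(f) = f**2 + 8 = 8 + f**2)
N(V) = 1/(9/8 + V) (N(V) = 1/(V + 9/8) = 1/(9/8 + V))
((1/12972 + O(101))/(-13042 + 10501) - 7988) + N(3) = ((1/12972 + (8 + 101**2))/(-13042 + 10501) - 7988) + 8/(9 + 8*3) = ((1/12972 + (8 + 10201))/(-2541) - 7988) + 8/(9 + 24) = ((1/12972 + 10209)*(-1/2541) - 7988) + 8/33 = ((132431149/12972)*(-1/2541) - 7988) + 8*(1/33) = (-132431149/32961852 - 7988) + 8/33 = -263431704925/32961852 + 8/33 = -263423714173/32961852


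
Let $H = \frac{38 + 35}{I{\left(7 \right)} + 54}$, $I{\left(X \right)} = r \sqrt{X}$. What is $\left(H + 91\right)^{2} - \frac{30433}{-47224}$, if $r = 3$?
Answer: $\frac{364527777637105}{42709432824} - \frac{4275610 \sqrt{7}}{301467} \approx 8497.5$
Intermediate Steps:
$I{\left(X \right)} = 3 \sqrt{X}$
$H = \frac{73}{54 + 3 \sqrt{7}}$ ($H = \frac{38 + 35}{3 \sqrt{7} + 54} = \frac{73}{54 + 3 \sqrt{7}} \approx 1.1786$)
$\left(H + 91\right)^{2} - \frac{30433}{-47224} = \left(\left(\frac{438}{317} - \frac{73 \sqrt{7}}{951}\right) + 91\right)^{2} - \frac{30433}{-47224} = \left(\frac{29285}{317} - \frac{73 \sqrt{7}}{951}\right)^{2} - 30433 \left(- \frac{1}{47224}\right) = \left(\frac{29285}{317} - \frac{73 \sqrt{7}}{951}\right)^{2} - - \frac{30433}{47224} = \left(\frac{29285}{317} - \frac{73 \sqrt{7}}{951}\right)^{2} + \frac{30433}{47224} = \frac{30433}{47224} + \left(\frac{29285}{317} - \frac{73 \sqrt{7}}{951}\right)^{2}$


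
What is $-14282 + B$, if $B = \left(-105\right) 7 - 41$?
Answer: $-15058$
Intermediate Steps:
$B = -776$ ($B = -735 - 41 = -776$)
$-14282 + B = -14282 - 776 = -15058$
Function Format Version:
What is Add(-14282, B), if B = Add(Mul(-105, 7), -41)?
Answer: -15058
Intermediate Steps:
B = -776 (B = Add(-735, -41) = -776)
Add(-14282, B) = Add(-14282, -776) = -15058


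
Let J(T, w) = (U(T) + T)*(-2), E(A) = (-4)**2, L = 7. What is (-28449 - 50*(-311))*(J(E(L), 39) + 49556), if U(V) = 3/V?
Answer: -5110441911/8 ≈ -6.3880e+8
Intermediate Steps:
E(A) = 16
J(T, w) = -6/T - 2*T (J(T, w) = (3/T + T)*(-2) = (T + 3/T)*(-2) = -6/T - 2*T)
(-28449 - 50*(-311))*(J(E(L), 39) + 49556) = (-28449 - 50*(-311))*((-6/16 - 2*16) + 49556) = (-28449 + 15550)*((-6*1/16 - 32) + 49556) = -12899*((-3/8 - 32) + 49556) = -12899*(-259/8 + 49556) = -12899*396189/8 = -5110441911/8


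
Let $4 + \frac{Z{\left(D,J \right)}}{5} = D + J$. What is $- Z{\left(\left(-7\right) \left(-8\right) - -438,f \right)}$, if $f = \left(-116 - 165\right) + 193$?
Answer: $-2010$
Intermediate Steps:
$f = -88$ ($f = -281 + 193 = -88$)
$Z{\left(D,J \right)} = -20 + 5 D + 5 J$ ($Z{\left(D,J \right)} = -20 + 5 \left(D + J\right) = -20 + \left(5 D + 5 J\right) = -20 + 5 D + 5 J$)
$- Z{\left(\left(-7\right) \left(-8\right) - -438,f \right)} = - (-20 + 5 \left(\left(-7\right) \left(-8\right) - -438\right) + 5 \left(-88\right)) = - (-20 + 5 \left(56 + 438\right) - 440) = - (-20 + 5 \cdot 494 - 440) = - (-20 + 2470 - 440) = \left(-1\right) 2010 = -2010$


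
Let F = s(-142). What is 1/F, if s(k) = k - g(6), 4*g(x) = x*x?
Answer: -1/151 ≈ -0.0066225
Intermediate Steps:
g(x) = x**2/4 (g(x) = (x*x)/4 = x**2/4)
s(k) = -9 + k (s(k) = k - 6**2/4 = k - 36/4 = k - 1*9 = k - 9 = -9 + k)
F = -151 (F = -9 - 142 = -151)
1/F = 1/(-151) = -1/151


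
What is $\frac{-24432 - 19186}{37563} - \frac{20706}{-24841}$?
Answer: $- \frac{305735260}{933102483} \approx -0.32765$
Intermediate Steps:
$\frac{-24432 - 19186}{37563} - \frac{20706}{-24841} = \left(-24432 - 19186\right) \frac{1}{37563} - - \frac{20706}{24841} = \left(-43618\right) \frac{1}{37563} + \frac{20706}{24841} = - \frac{43618}{37563} + \frac{20706}{24841} = - \frac{305735260}{933102483}$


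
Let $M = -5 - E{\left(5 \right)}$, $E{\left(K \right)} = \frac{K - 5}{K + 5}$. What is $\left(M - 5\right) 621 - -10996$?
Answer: $4786$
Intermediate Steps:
$E{\left(K \right)} = \frac{-5 + K}{5 + K}$
$M = -5$ ($M = -5 - \frac{-5 + 5}{5 + 5} = -5 - \frac{1}{10} \cdot 0 = -5 - 0 = -5 + 0 = -5$)
$\left(M - 5\right) 621 - -10996 = \left(-5 - 5\right) 621 - -10996 = \left(-10\right) 621 + 10996 = -6210 + 10996 = 4786$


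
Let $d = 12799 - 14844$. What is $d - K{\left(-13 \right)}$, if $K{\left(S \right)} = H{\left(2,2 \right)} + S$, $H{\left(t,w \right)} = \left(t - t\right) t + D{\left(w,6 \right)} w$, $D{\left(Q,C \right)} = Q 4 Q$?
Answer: $-2064$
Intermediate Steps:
$D{\left(Q,C \right)} = 4 Q^{2}$ ($D{\left(Q,C \right)} = 4 Q Q = 4 Q^{2}$)
$H{\left(t,w \right)} = 4 w^{3}$ ($H{\left(t,w \right)} = \left(t - t\right) t + 4 w^{2} w = 0 t + 4 w^{3} = 0 + 4 w^{3} = 4 w^{3}$)
$K{\left(S \right)} = 32 + S$ ($K{\left(S \right)} = 4 \cdot 2^{3} + S = 4 \cdot 8 + S = 32 + S$)
$d = -2045$
$d - K{\left(-13 \right)} = -2045 - \left(32 - 13\right) = -2045 - 19 = -2064$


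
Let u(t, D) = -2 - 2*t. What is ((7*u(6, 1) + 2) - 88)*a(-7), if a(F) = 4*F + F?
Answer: 6440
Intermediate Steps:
a(F) = 5*F
((7*u(6, 1) + 2) - 88)*a(-7) = ((7*(-2 - 2*6) + 2) - 88)*(5*(-7)) = ((7*(-2 - 12) + 2) - 88)*(-35) = ((7*(-14) + 2) - 88)*(-35) = ((-98 + 2) - 88)*(-35) = (-96 - 88)*(-35) = -184*(-35) = 6440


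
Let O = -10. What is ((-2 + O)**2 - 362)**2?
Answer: 47524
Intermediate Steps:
((-2 + O)**2 - 362)**2 = ((-2 - 10)**2 - 362)**2 = ((-12)**2 - 362)**2 = (144 - 362)**2 = (-218)**2 = 47524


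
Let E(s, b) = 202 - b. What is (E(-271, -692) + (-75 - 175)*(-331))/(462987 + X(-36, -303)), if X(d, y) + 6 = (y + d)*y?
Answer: 41822/282849 ≈ 0.14786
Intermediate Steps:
X(d, y) = -6 + y*(d + y) (X(d, y) = -6 + (y + d)*y = -6 + (d + y)*y = -6 + y*(d + y))
(E(-271, -692) + (-75 - 175)*(-331))/(462987 + X(-36, -303)) = ((202 - 1*(-692)) + (-75 - 175)*(-331))/(462987 + (-6 + (-303)² - 36*(-303))) = ((202 + 692) - 250*(-331))/(462987 + (-6 + 91809 + 10908)) = (894 + 82750)/(462987 + 102711) = 83644/565698 = 83644*(1/565698) = 41822/282849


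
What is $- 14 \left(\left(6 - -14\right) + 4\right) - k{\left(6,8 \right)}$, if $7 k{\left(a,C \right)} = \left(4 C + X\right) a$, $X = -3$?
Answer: $- \frac{2526}{7} \approx -360.86$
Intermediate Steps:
$k{\left(a,C \right)} = \frac{a \left(-3 + 4 C\right)}{7}$ ($k{\left(a,C \right)} = \frac{\left(4 C - 3\right) a}{7} = \frac{\left(-3 + 4 C\right) a}{7} = \frac{a \left(-3 + 4 C\right)}{7}$)
$- 14 \left(\left(6 - -14\right) + 4\right) - k{\left(6,8 \right)} = - 14 \left(\left(6 - -14\right) + 4\right) - \frac{1}{7} \cdot 6 \left(-3 + 4 \cdot 8\right) = - 14 \left(\left(6 + 14\right) + 4\right) - \frac{1}{7} \cdot 6 \left(-3 + 32\right) = - 14 \left(20 + 4\right) - \frac{1}{7} \cdot 6 \cdot 29 = \left(-14\right) 24 - \frac{174}{7} = -336 - \frac{174}{7} = - \frac{2526}{7}$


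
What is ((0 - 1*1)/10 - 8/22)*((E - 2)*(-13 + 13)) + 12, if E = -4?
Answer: 12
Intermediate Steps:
((0 - 1*1)/10 - 8/22)*((E - 2)*(-13 + 13)) + 12 = ((0 - 1*1)/10 - 8/22)*((-4 - 2)*(-13 + 13)) + 12 = ((0 - 1)*(⅒) - 8*1/22)*(-6*0) + 12 = (-1*⅒ - 4/11)*0 + 12 = (-⅒ - 4/11)*0 + 12 = -51/110*0 + 12 = 0 + 12 = 12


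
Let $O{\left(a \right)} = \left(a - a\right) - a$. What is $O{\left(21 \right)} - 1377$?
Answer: $-1398$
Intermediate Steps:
$O{\left(a \right)} = - a$ ($O{\left(a \right)} = 0 - a = - a$)
$O{\left(21 \right)} - 1377 = \left(-1\right) 21 - 1377 = -21 - 1377 = -1398$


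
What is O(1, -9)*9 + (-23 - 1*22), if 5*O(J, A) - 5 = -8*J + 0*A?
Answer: -252/5 ≈ -50.400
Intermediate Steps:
O(J, A) = 1 - 8*J/5 (O(J, A) = 1 + (-8*J + 0*A)/5 = 1 + (-8*J + 0)/5 = 1 + (-8*J)/5 = 1 - 8*J/5)
O(1, -9)*9 + (-23 - 1*22) = (1 - 8/5*1)*9 + (-23 - 1*22) = (1 - 8/5)*9 + (-23 - 22) = -⅗*9 - 45 = -27/5 - 45 = -252/5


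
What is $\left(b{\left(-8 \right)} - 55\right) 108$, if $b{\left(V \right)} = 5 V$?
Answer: $-10260$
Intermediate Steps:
$\left(b{\left(-8 \right)} - 55\right) 108 = \left(5 \left(-8\right) - 55\right) 108 = \left(-40 - 55\right) 108 = \left(-95\right) 108 = -10260$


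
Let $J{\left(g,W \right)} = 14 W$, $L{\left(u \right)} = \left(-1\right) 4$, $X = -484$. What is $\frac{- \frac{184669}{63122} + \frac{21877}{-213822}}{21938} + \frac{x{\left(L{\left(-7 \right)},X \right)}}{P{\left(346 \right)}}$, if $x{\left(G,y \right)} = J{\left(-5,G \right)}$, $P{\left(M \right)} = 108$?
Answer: $- \frac{57589233237946}{111035394062397} \approx -0.51866$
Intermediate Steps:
$L{\left(u \right)} = -4$
$x{\left(G,y \right)} = 14 G$
$\frac{- \frac{184669}{63122} + \frac{21877}{-213822}}{21938} + \frac{x{\left(L{\left(-7 \right)},X \right)}}{P{\left(346 \right)}} = \frac{- \frac{184669}{63122} + \frac{21877}{-213822}}{21938} + \frac{14 \left(-4\right)}{108} = \left(\left(-184669\right) \frac{1}{63122} + 21877 \left(- \frac{1}{213822}\right)\right) \frac{1}{21938} - \frac{14}{27} = \left(- \frac{184669}{63122} - \frac{21877}{213822}\right) \frac{1}{21938} - \frac{14}{27} = \left(- \frac{10216803728}{3374218071}\right) \frac{1}{21938} - \frac{14}{27} = - \frac{5108401864}{37011798020799} - \frac{14}{27} = - \frac{57589233237946}{111035394062397}$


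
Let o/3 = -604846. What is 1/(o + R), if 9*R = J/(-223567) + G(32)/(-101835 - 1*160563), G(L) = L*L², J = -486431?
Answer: -263985901497/479012389574224345 ≈ -5.5110e-7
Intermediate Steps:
G(L) = L³
o = -1814538 (o = 3*(-604846) = -1814538)
R = 60156339041/263985901497 (R = (-486431/(-223567) + 32³/(-101835 - 1*160563))/9 = (-486431*(-1/223567) + 32768/(-101835 - 160563))/9 = (486431/223567 + 32768/(-262398))/9 = (486431/223567 + 32768*(-1/262398))/9 = (486431/223567 - 16384/131199)/9 = (⅑)*(60156339041/29331766833) = 60156339041/263985901497 ≈ 0.22788)
1/(o + R) = 1/(-1814538 + 60156339041/263985901497) = 1/(-479012389574224345/263985901497) = -263985901497/479012389574224345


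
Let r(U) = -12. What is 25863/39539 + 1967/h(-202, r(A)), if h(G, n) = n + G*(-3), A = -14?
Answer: 93135835/23486166 ≈ 3.9656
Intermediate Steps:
h(G, n) = n - 3*G
25863/39539 + 1967/h(-202, r(A)) = 25863/39539 + 1967/(-12 - 3*(-202)) = 25863*(1/39539) + 1967/(-12 + 606) = 25863/39539 + 1967/594 = 93135835/23486166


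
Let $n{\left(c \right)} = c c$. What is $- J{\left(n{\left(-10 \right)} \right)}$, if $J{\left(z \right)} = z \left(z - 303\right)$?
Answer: $20300$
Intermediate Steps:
$n{\left(c \right)} = c^{2}$
$J{\left(z \right)} = z \left(-303 + z\right)$
$- J{\left(n{\left(-10 \right)} \right)} = - \left(-10\right)^{2} \left(-303 + \left(-10\right)^{2}\right) = - 100 \left(-303 + 100\right) = - 100 \left(-203\right) = \left(-1\right) \left(-20300\right) = 20300$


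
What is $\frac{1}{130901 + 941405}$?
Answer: $\frac{1}{1072306} \approx 9.3257 \cdot 10^{-7}$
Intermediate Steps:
$\frac{1}{130901 + 941405} = \frac{1}{1072306}$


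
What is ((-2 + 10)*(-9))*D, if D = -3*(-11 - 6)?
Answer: -3672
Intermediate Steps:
D = 51 (D = -3*(-17) = 51)
((-2 + 10)*(-9))*D = ((-2 + 10)*(-9))*51 = (8*(-9))*51 = -72*51 = -3672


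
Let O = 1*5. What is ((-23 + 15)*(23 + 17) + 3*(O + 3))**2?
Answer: 87616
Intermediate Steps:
O = 5
((-23 + 15)*(23 + 17) + 3*(O + 3))**2 = ((-23 + 15)*(23 + 17) + 3*(5 + 3))**2 = (-8*40 + 3*8)**2 = (-320 + 24)**2 = (-296)**2 = 87616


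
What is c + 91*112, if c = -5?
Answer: 10187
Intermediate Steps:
c + 91*112 = -5 + 91*112 = -5 + 10192 = 10187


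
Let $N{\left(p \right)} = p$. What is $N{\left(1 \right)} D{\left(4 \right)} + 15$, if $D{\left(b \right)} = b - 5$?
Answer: $14$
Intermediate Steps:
$D{\left(b \right)} = -5 + b$ ($D{\left(b \right)} = b - 5 = -5 + b$)
$N{\left(1 \right)} D{\left(4 \right)} + 15 = 1 \left(-5 + 4\right) + 15 = 1 \left(-1\right) + 15 = -1 + 15 = 14$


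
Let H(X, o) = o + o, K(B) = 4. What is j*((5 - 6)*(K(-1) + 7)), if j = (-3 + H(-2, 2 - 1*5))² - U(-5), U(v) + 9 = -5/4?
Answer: -4015/4 ≈ -1003.8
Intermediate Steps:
U(v) = -41/4 (U(v) = -9 - 5/4 = -41/4)
H(X, o) = 2*o
j = 365/4 (j = (-3 + 2*(2 - 1*5))² - 1*(-41/4) = (-3 + 2*(2 - 5))² + 41/4 = (-3 + 2*(-3))² + 41/4 = (-3 - 6)² + 41/4 = (-9)² + 41/4 = 81 + 41/4 = 365/4 ≈ 91.250)
j*((5 - 6)*(K(-1) + 7)) = 365*((5 - 6)*(4 + 7))/4 = 365*(-1*11)/4 = (365/4)*(-11) = -4015/4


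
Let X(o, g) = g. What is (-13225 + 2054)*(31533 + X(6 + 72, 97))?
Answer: -353338730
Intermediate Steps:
(-13225 + 2054)*(31533 + X(6 + 72, 97)) = (-13225 + 2054)*(31533 + 97) = -11171*31630 = -353338730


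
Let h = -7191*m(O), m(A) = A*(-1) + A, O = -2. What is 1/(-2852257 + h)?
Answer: -1/2852257 ≈ -3.5060e-7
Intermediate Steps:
m(A) = 0 (m(A) = -A + A = 0)
h = 0 (h = -7191*0 = 0)
1/(-2852257 + h) = 1/(-2852257 + 0) = 1/(-2852257) = -1/2852257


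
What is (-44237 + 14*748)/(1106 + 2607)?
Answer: -33765/3713 ≈ -9.0937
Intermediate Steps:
(-44237 + 14*748)/(1106 + 2607) = (-44237 + 10472)/3713 = -33765*1/3713 = -33765/3713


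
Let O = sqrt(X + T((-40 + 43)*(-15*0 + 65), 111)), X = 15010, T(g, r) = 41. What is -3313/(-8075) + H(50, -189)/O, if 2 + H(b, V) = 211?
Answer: 3313/8075 + 209*sqrt(15051)/15051 ≈ 2.1139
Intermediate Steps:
H(b, V) = 209 (H(b, V) = -2 + 211 = 209)
O = sqrt(15051) (O = sqrt(15010 + 41) = sqrt(15051) ≈ 122.68)
-3313/(-8075) + H(50, -189)/O = -3313/(-8075) + 209/(sqrt(15051)) = -3313*(-1/8075) + 209*(sqrt(15051)/15051) = 3313/8075 + 209*sqrt(15051)/15051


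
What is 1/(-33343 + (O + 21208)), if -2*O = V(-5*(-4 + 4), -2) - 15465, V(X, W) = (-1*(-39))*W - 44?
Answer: -2/8683 ≈ -0.00023034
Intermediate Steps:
V(X, W) = -44 + 39*W (V(X, W) = 39*W - 44 = -44 + 39*W)
O = 15587/2 (O = -((-44 + 39*(-2)) - 15465)/2 = -((-44 - 78) - 15465)/2 = -(-122 - 15465)/2 = -½*(-15587) = 15587/2 ≈ 7793.5)
1/(-33343 + (O + 21208)) = 1/(-33343 + (15587/2 + 21208)) = 1/(-33343 + 58003/2) = 1/(-8683/2) = -2/8683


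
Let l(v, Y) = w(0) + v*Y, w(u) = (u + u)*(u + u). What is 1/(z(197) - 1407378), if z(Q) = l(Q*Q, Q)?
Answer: 1/6237995 ≈ 1.6031e-7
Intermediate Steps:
w(u) = 4*u² (w(u) = (2*u)*(2*u) = 4*u²)
l(v, Y) = Y*v (l(v, Y) = 4*0² + v*Y = 4*0 + Y*v = 0 + Y*v = Y*v)
z(Q) = Q³ (z(Q) = Q*(Q*Q) = Q*Q² = Q³)
1/(z(197) - 1407378) = 1/(197³ - 1407378) = 1/(7645373 - 1407378) = 1/6237995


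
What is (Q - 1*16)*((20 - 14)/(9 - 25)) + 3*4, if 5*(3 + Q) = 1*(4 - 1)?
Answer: 189/10 ≈ 18.900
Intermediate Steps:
Q = -12/5 (Q = -3 + (1*(4 - 1))/5 = -3 + (1*3)/5 = -3 + (⅕)*3 = -3 + ⅗ = -12/5 ≈ -2.4000)
(Q - 1*16)*((20 - 14)/(9 - 25)) + 3*4 = (-12/5 - 1*16)*((20 - 14)/(9 - 25)) + 3*4 = (-12/5 - 16)*(6/(-16)) + 12 = -552*(-1)/(5*16) + 12 = -92/5*(-3/8) + 12 = 69/10 + 12 = 189/10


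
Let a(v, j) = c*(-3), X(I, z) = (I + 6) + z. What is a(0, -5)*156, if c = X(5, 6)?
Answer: -7956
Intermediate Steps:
X(I, z) = 6 + I + z (X(I, z) = (6 + I) + z = 6 + I + z)
c = 17 (c = 6 + 5 + 6 = 17)
a(v, j) = -51 (a(v, j) = 17*(-3) = -51)
a(0, -5)*156 = -51*156 = -7956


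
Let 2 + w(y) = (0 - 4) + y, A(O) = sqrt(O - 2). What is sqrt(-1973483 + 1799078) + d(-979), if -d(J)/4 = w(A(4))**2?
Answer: -152 + 48*sqrt(2) + I*sqrt(174405) ≈ -84.118 + 417.62*I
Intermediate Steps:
A(O) = sqrt(-2 + O)
w(y) = -6 + y (w(y) = -2 + ((0 - 4) + y) = -2 + (-4 + y) = -6 + y)
d(J) = -4*(-6 + sqrt(2))**2 (d(J) = -4*(-6 + sqrt(-2 + 4))**2 = -4*(-6 + sqrt(2))**2)
sqrt(-1973483 + 1799078) + d(-979) = sqrt(-1973483 + 1799078) + (-152 + 48*sqrt(2)) = sqrt(-174405) + (-152 + 48*sqrt(2)) = I*sqrt(174405) + (-152 + 48*sqrt(2)) = -152 + 48*sqrt(2) + I*sqrt(174405)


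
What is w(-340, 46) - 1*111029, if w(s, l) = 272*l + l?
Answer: -98471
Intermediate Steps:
w(s, l) = 273*l
w(-340, 46) - 1*111029 = 273*46 - 1*111029 = 12558 - 111029 = -98471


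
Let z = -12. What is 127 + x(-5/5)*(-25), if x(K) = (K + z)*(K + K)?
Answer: -523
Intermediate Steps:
x(K) = 2*K*(-12 + K) (x(K) = (K - 12)*(K + K) = (-12 + K)*(2*K) = 2*K*(-12 + K))
127 + x(-5/5)*(-25) = 127 + (2*(-5/5)*(-12 - 5/5))*(-25) = 127 + (2*(-5*⅕)*(-12 - 5*⅕))*(-25) = 127 + (2*(-1)*(-12 - 1))*(-25) = 127 + (2*(-1)*(-13))*(-25) = 127 + 26*(-25) = 127 - 650 = -523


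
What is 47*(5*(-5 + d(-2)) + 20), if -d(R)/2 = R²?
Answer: -2115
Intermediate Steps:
d(R) = -2*R²
47*(5*(-5 + d(-2)) + 20) = 47*(5*(-5 - 2*(-2)²) + 20) = 47*(5*(-5 - 2*4) + 20) = 47*(5*(-5 - 8) + 20) = 47*(5*(-13) + 20) = 47*(-65 + 20) = 47*(-45) = -2115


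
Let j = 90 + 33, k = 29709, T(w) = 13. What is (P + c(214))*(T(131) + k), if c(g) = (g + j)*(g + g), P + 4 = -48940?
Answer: 2832268824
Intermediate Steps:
j = 123
P = -48944 (P = -4 - 48940 = -48944)
c(g) = 2*g*(123 + g) (c(g) = (g + 123)*(g + g) = (123 + g)*(2*g) = 2*g*(123 + g))
(P + c(214))*(T(131) + k) = (-48944 + 2*214*(123 + 214))*(13 + 29709) = (-48944 + 2*214*337)*29722 = (-48944 + 144236)*29722 = 95292*29722 = 2832268824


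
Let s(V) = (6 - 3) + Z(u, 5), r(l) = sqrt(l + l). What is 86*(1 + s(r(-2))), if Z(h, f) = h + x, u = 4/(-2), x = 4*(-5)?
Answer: -1548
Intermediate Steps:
x = -20
r(l) = sqrt(2)*sqrt(l) (r(l) = sqrt(2*l) = sqrt(2)*sqrt(l))
u = -2 (u = 4*(-1/2) = -2)
Z(h, f) = -20 + h (Z(h, f) = h - 20 = -20 + h)
s(V) = -19 (s(V) = (6 - 3) + (-20 - 2) = 3 - 22 = -19)
86*(1 + s(r(-2))) = 86*(1 - 19) = 86*(-18) = -1548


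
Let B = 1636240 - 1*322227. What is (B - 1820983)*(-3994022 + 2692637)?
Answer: 659763153450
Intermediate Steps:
B = 1314013 (B = 1636240 - 322227 = 1314013)
(B - 1820983)*(-3994022 + 2692637) = (1314013 - 1820983)*(-3994022 + 2692637) = -506970*(-1301385) = 659763153450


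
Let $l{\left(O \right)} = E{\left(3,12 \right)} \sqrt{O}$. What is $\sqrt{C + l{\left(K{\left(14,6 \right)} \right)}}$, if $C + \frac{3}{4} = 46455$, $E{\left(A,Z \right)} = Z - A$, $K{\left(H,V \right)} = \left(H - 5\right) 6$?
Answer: $\frac{\sqrt{185817 + 108 \sqrt{6}}}{2} \approx 215.69$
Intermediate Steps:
$K{\left(H,V \right)} = -30 + 6 H$ ($K{\left(H,V \right)} = \left(-5 + H\right) 6 = -30 + 6 H$)
$C = \frac{185817}{4}$ ($C = - \frac{3}{4} + 46455 = \frac{185817}{4} \approx 46454.0$)
$l{\left(O \right)} = 9 \sqrt{O}$ ($l{\left(O \right)} = \left(12 - 3\right) \sqrt{O} = 9 \sqrt{O}$)
$\sqrt{C + l{\left(K{\left(14,6 \right)} \right)}} = \sqrt{\frac{185817}{4} + 9 \sqrt{-30 + 6 \cdot 14}} = \sqrt{\frac{185817}{4} + 9 \sqrt{-30 + 84}} = \sqrt{\frac{185817}{4} + 9 \sqrt{54}} = \sqrt{\frac{185817}{4} + 9 \cdot 3 \sqrt{6}} = \sqrt{\frac{185817}{4} + 27 \sqrt{6}}$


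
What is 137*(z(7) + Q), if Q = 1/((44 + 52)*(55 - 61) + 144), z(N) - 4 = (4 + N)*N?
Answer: 4793767/432 ≈ 11097.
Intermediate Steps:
z(N) = 4 + N*(4 + N) (z(N) = 4 + (4 + N)*N = 4 + N*(4 + N))
Q = -1/432 (Q = 1/(96*(-6) + 144) = 1/(-576 + 144) = 1/(-432) = -1/432 ≈ -0.0023148)
137*(z(7) + Q) = 137*((4 + 7**2 + 4*7) - 1/432) = 137*((4 + 49 + 28) - 1/432) = 137*(81 - 1/432) = 137*(34991/432) = 4793767/432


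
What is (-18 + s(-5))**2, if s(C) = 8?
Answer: 100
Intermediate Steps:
(-18 + s(-5))**2 = (-18 + 8)**2 = (-10)**2 = 100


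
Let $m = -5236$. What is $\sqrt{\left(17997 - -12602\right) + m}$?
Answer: $\sqrt{25363} \approx 159.26$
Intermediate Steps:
$\sqrt{\left(17997 - -12602\right) + m} = \sqrt{\left(17997 - -12602\right) - 5236} = \sqrt{\left(17997 + 12602\right) - 5236} = \sqrt{30599 - 5236} = \sqrt{25363}$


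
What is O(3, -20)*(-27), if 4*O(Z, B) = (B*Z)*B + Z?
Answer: -32481/4 ≈ -8120.3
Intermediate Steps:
O(Z, B) = Z/4 + Z*B**2/4 (O(Z, B) = ((B*Z)*B + Z)/4 = (Z*B**2 + Z)/4 = (Z + Z*B**2)/4 = Z/4 + Z*B**2/4)
O(3, -20)*(-27) = ((1/4)*3*(1 + (-20)**2))*(-27) = ((1/4)*3*(1 + 400))*(-27) = ((1/4)*3*401)*(-27) = (1203/4)*(-27) = -32481/4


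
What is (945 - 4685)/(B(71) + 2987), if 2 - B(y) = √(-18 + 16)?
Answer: -1016260/812193 - 340*I*√2/812193 ≈ -1.2513 - 0.00059202*I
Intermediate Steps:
B(y) = 2 - I*√2 (B(y) = 2 - √(-18 + 16) = 2 - √(-2) = 2 - I*√2)
(945 - 4685)/(B(71) + 2987) = (945 - 4685)/((2 - I*√2) + 2987) = -3740/(2989 - I*√2)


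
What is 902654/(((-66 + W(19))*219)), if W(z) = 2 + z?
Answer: -902654/9855 ≈ -91.594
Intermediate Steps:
902654/(((-66 + W(19))*219)) = 902654/(((-66 + (2 + 19))*219)) = 902654/(((-66 + 21)*219)) = 902654/((-45*219)) = 902654/(-9855) = 902654*(-1/9855) = -902654/9855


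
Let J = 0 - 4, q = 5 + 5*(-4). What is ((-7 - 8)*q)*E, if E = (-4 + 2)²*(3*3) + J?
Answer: 7200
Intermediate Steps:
q = -15 (q = 5 - 20 = -15)
J = -4
E = 32 (E = (-4 + 2)²*(3*3) - 4 = (-2)²*9 - 4 = 4*9 - 4 = 36 - 4 = 32)
((-7 - 8)*q)*E = ((-7 - 8)*(-15))*32 = -15*(-15)*32 = 225*32 = 7200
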